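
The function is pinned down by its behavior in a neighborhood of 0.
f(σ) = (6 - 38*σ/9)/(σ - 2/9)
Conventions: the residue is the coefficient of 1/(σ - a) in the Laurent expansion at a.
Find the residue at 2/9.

At the order-1 pole 2/9 set g(σ) = (σ - (2/9))*f(σ) = 6 - 38*σ/9.
Simple pole: residue = g(a) at a = 2/9, which is 410/81.

The residue is 410/81.


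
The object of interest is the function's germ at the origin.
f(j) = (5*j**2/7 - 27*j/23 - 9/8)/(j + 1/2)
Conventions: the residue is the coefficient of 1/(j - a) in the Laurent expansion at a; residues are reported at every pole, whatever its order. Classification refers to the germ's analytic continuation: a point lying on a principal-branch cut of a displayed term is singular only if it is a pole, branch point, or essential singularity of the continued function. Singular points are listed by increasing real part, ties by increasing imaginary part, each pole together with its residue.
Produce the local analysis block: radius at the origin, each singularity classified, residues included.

Radius of convergence at 0: 1/2.
At -1/2: a pole of order 1; residue -463/1288.

Denominator factor (j + 1/2): pole of order 1 at -1/2, modulus 1/2.
The radius of convergence is the smallest modulus among the singular points: 1/2.
At the order-1 pole -1/2 set g(j) = (j - (-1/2))*f(j) = 5*j**2/7 - 27*j/23 - 9/8.
Simple pole: residue = g(a) at a = -1/2, which is -463/1288.


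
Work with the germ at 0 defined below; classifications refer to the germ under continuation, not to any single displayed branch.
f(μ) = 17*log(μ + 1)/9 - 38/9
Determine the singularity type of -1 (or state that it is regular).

The point is a logarithmic branch point.

The term (17/9)*log(1 - μ/(-1)) has argument 1 - -1/(-1) = 0 at -1: a logarithmic (infinitely-sheeted) branch point; the remaining terms are analytic or single-valued there.


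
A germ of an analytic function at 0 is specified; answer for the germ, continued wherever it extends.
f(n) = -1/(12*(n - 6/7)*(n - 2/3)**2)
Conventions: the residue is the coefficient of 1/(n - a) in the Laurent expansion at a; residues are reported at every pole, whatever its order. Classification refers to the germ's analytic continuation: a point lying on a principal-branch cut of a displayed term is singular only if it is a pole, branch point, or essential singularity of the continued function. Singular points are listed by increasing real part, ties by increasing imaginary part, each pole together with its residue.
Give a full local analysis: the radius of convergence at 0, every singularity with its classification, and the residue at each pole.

Radius of convergence at 0: 2/3.
At 2/3: a pole of order 2; residue 147/64.
At 6/7: a pole of order 1; residue -147/64.

Denominator factor (n - 6/7): pole of order 1 at 6/7, modulus 6/7.
Denominator factor (n - 2/3)^2: pole of order 2 at 2/3, modulus 2/3.
The radius of convergence is the smallest modulus among the singular points: 2/3.
At the order-2 pole 2/3 set g(n) = (n - (2/3))^2*f(n) = -1/(12*(n - 6/7)).
Order-2 pole: residue = g'(a); g'(2/3) = 147/64, so the residue is 147/64.
At the order-1 pole 6/7 set g(n) = (n - (6/7))*f(n) = -1/(12*(n - 2/3)**2).
Simple pole: residue = g(a) at a = 6/7, which is -147/64.
List the singular points by increasing real part (a conjugate pair: the negative imaginary part first).


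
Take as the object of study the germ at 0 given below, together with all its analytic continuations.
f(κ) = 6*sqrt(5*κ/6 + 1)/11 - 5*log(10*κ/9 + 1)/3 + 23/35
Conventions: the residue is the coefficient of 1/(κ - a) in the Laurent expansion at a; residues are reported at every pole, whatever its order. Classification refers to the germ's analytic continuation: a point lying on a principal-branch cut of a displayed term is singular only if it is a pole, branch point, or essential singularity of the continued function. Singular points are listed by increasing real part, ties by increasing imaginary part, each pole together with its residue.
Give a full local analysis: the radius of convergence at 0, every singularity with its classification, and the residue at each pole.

Branch term (6/11)*sqrt(1 - κ/(-6/5)): its argument vanishes at κ = -6/5, a square-root branch point, modulus 6/5.
Branch term (-5/3)*log(1 - κ/(-9/10)): its argument vanishes at κ = -9/10, a logarithmic branch point, modulus 9/10.
The radius of convergence is the smallest modulus among the singular points: 9/10.
List the singular points by increasing real part (a conjugate pair: the negative imaginary part first).

Radius of convergence at 0: 9/10.
At -6/5: an algebraic (square-root) branch point.
At -9/10: a logarithmic branch point.


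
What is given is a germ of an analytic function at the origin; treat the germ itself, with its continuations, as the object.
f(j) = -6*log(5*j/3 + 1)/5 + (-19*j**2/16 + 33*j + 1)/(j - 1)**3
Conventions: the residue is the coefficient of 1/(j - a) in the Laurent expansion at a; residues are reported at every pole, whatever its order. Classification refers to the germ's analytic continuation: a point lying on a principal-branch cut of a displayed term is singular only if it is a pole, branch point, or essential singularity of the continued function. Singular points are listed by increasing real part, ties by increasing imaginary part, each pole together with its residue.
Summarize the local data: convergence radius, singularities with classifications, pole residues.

Radius of convergence at 0: 3/5.
At -3/5: a logarithmic branch point.
At 1: a pole of order 3; residue -19/16.

Denominator factor (j - 1)^3: pole of order 3 at 1, modulus 1.
Branch term (-6/5)*log(1 - j/(-3/5)): its argument vanishes at j = -3/5, a logarithmic branch point, modulus 3/5.
The radius of convergence is the smallest modulus among the singular points: 3/5.
The branch term is analytic at 1 and contributes nothing to the residue; only the rational part matters.
At the order-3 pole 1 set g(j) = (j - (1))^3*(rational part) = -19*j**2/16 + 33*j + 1.
Order-3 pole: residue = g''(a)/2; g''(1) = -19/8, so the residue is -19/16.
List the singular points by increasing real part (a conjugate pair: the negative imaginary part first).


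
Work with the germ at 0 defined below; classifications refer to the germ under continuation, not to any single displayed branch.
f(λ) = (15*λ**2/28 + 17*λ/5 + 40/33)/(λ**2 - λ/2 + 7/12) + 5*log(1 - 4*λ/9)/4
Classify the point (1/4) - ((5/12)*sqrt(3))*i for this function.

The denominator factor λ**2 - λ/2 + 7/12 vanishes at (1/4) - ((5/12)*sqrt(3))*i and appears to the power 1; the numerator there equals (67141/36960) - ((1027/672)*sqrt(3))*i, nonzero, and no other factor vanishes.
The branch terms are analytic at this point.
Hence a pole whose order is the multiplicity, 1.

The point is a pole of order 1.


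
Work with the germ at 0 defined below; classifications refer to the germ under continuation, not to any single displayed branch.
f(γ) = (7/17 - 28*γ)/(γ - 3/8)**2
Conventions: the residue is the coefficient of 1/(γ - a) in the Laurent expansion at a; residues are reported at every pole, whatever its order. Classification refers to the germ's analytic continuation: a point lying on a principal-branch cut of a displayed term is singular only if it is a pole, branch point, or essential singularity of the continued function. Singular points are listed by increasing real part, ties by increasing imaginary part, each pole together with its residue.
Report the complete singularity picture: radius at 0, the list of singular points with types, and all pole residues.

Radius of convergence at 0: 3/8.
At 3/8: a pole of order 2; residue -28.

Denominator factor (γ - 3/8)^2: pole of order 2 at 3/8, modulus 3/8.
The radius of convergence is the smallest modulus among the singular points: 3/8.
At the order-2 pole 3/8 set g(γ) = (γ - (3/8))^2*f(γ) = 7/17 - 28*γ.
Order-2 pole: residue = g'(a); g'(3/8) = -28, so the residue is -28.


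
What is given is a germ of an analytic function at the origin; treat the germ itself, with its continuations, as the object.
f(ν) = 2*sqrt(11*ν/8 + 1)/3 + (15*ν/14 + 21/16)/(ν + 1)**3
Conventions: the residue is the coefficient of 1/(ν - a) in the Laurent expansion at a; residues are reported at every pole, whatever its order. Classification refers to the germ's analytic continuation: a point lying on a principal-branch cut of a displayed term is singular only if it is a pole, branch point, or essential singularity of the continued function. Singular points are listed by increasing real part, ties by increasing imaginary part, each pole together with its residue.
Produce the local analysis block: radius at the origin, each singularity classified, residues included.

Denominator factor (ν + 1)^3: pole of order 3 at -1, modulus 1.
Branch term (2/3)*sqrt(1 - ν/(-8/11)): its argument vanishes at ν = -8/11, a square-root branch point, modulus 8/11.
The radius of convergence is the smallest modulus among the singular points: 8/11.
The branch term is analytic at -1 and contributes nothing to the residue; only the rational part matters.
At the order-3 pole -1 set g(ν) = (ν - (-1))^3*(rational part) = 15*ν/14 + 21/16.
Order-3 pole: residue = g''(a)/2; g''(-1) = 0, so the residue is 0.
List the singular points by increasing real part (a conjugate pair: the negative imaginary part first).

Radius of convergence at 0: 8/11.
At -1: a pole of order 3; residue 0.
At -8/11: an algebraic (square-root) branch point.


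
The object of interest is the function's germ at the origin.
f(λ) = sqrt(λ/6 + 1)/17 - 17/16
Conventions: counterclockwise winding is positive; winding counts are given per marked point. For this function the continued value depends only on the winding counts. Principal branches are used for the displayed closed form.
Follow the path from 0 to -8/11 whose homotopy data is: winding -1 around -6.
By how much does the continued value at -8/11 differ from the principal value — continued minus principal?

The rational part is single-valued and drops out of the difference; each branch term changes only by its own monodromy.
(1/17)*sqrt(1 - λ/(-6)): winding -1 is odd, the square root flips sign, contributing -2*(1/17)*sqrt(1 - (-8/11)/(-6)) = -2*(1/17)*sqrt(29/33) = -(2/561)*sqrt(957).
Summing the contributions at λ = -8/11 gives -(2/561)*sqrt(957).

Continued minus principal equals -(2/561)*sqrt(957).


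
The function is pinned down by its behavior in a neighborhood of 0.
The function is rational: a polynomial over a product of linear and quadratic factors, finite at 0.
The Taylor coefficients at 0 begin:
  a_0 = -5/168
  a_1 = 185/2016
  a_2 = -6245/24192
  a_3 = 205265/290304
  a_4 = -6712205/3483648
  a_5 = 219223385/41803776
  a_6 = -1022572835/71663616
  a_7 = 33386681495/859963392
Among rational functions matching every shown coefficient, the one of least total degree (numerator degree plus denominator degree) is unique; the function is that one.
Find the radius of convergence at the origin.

The radius of convergence is 1 - (1/5)*sqrt(10).

No rational of total degree below 3 reproduces all 8 coefficients; solving the [0/3] Pade equations on them gives f(d) = 1/(14*(d - 4)*(d**2 + 2*d + 3/5)), whose expansion matches every shown term.
Denominator factor (d**2 + 2*d + 3/5): discriminant 8/5, real irrational roots -1 + (1/5)*sqrt(10) and -1 - (1/5)*sqrt(10); poles of order 1, moduli 1 - (1/5)*sqrt(10) and 1 + (1/5)*sqrt(10).
Denominator factor (d - 4): pole of order 1 at 4, modulus 4.
The radius of convergence is the smallest modulus among the singular points: 1 - (1/5)*sqrt(10).


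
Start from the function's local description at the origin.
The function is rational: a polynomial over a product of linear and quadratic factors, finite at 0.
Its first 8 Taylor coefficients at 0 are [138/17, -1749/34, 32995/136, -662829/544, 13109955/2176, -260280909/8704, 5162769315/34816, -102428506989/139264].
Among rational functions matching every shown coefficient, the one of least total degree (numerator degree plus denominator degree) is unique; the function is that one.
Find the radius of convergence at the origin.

The radius of convergence is -5/16 + (1/48)*sqrt(609).

No rational of total degree below 4 reproduces all 8 coefficients; solving the [2/2] Pade equations on them gives f(ε) = (-ε**2/6 + 7*ε/2 - 23/17)/(ε**2 - 5*ε/8 - 1/6), whose expansion matches every shown term.
Denominator factor (ε**2 - 5*ε/8 - 1/6): discriminant 203/192, real irrational roots 5/16 + (1/48)*sqrt(609) and 5/16 - (1/48)*sqrt(609); poles of order 1, moduli 5/16 + (1/48)*sqrt(609) and -5/16 + (1/48)*sqrt(609).
The radius of convergence is the smallest modulus among the singular points: -5/16 + (1/48)*sqrt(609).


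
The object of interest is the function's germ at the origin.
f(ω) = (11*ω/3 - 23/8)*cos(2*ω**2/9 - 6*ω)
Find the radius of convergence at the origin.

The radius of convergence is infinite.

The factor cos(2*ω**2/9 - 6*ω) is entire and contributes no finite singular point.
The polynomial part has no poles.
No finite singular points: the Taylor series at 0 converges everywhere.


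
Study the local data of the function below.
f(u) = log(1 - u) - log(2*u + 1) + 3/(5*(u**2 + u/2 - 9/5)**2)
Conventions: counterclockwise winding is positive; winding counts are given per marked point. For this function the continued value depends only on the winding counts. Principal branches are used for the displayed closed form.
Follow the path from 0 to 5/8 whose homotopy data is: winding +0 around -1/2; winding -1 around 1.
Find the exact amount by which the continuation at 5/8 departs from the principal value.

The rational part is single-valued and drops out of the difference; each branch term changes only by its own monodromy.
(-1)*log(1 - u/(-1/2)): winding 0 around -1/2, so this term returns to its principal value, contribution 0.
(1)*log(1 - u/(1)): each positive loop around 1 adds 2*pi*i to the log, so winding -1 contributes (1)*(-1)*2*pi*i = -(2)*pi*i.
Summing the contributions at u = 5/8 gives -(2)*pi*i.

Continued minus principal equals -(2)*pi*i.


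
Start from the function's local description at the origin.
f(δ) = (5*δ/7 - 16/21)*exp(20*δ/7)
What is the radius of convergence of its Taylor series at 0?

The factor exp(20*δ/7) is entire and contributes no finite singular point.
The polynomial part has no poles.
No finite singular points: the Taylor series at 0 converges everywhere.

The radius of convergence is infinite.


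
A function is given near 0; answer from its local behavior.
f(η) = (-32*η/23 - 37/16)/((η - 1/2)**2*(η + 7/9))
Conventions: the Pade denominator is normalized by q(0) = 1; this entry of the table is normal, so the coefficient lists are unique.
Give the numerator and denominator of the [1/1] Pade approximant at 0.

Taylor coefficients needed (expand at 0): a_0 = -333/28, a_1 = -177777/4508, a_2 = -3806667/31556.
Write the denominator as Q(η) = 1 + q1*η. Requiring Q*f - P = O(η^3) with deg P <= 1 kills the coefficients of η^2..η^2 in Q*f:
  η^2: a_2 + q1*a_1 = 0, i.e. -3806667/31556 + (-177777/4508)*q1 = 0.
Solving this linear system: q1 = -422963/138271.
The numerator is Q*f truncated at degree 1: P0 = a_0 = -333/28; P1 = a_1 + q1*a_0 = -9719838/3180233.

The Pade approximant has numerator coefficients [-333/28, -9719838/3180233]; denominator coefficients [1, -422963/138271].


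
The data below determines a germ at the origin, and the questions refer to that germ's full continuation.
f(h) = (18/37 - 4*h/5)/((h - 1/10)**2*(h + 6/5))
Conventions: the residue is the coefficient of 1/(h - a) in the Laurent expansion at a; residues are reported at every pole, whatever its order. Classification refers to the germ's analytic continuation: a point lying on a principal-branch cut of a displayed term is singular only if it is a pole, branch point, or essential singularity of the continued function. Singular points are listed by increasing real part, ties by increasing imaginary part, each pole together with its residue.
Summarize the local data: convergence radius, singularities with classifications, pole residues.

Denominator factor (h + 6/5): pole of order 1 at -6/5, modulus 6/5.
Denominator factor (h - 1/10)^2: pole of order 2 at 1/10, modulus 1/10.
The radius of convergence is the smallest modulus among the singular points: 1/10.
At the order-1 pole -6/5 set g(h) = (h - (-6/5))*f(h) = (18/37 - 4*h/5)/(h - 1/10)**2.
Simple pole: residue = g(a) at a = -6/5, which is 5352/6253.
At the order-2 pole 1/10 set g(h) = (h - (1/10))^2*f(h) = (18/37 - 4*h/5)/(h + 6/5).
Order-2 pole: residue = g'(a); g'(1/10) = -5352/6253, so the residue is -5352/6253.
List the singular points by increasing real part (a conjugate pair: the negative imaginary part first).

Radius of convergence at 0: 1/10.
At -6/5: a pole of order 1; residue 5352/6253.
At 1/10: a pole of order 2; residue -5352/6253.


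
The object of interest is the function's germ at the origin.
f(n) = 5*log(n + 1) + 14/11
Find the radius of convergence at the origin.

The radius of convergence is 1.

Branch term (5)*log(1 - n/(-1)): its argument vanishes at n = -1, a logarithmic branch point, modulus 1.
The radius of convergence is the smallest modulus among the singular points: 1.


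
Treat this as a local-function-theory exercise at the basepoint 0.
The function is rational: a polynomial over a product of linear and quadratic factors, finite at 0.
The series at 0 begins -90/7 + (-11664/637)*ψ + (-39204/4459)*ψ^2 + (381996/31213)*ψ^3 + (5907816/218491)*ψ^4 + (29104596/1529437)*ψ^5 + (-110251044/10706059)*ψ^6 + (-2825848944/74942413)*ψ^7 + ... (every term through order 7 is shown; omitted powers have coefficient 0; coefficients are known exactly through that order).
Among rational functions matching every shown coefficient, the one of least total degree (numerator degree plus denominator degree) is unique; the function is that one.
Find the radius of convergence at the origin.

The radius of convergence is (1/3)*sqrt(7).

No rational of total degree below 4 reproduces all 8 coefficients; solving the [2/2] Pade equations on them gives f(ψ) = (-18*ψ**2/13 - 18*ψ/13 - 10)/(ψ**2 - ψ + 7/9), whose expansion matches every shown term.
Denominator factor (ψ**2 - ψ + 7/9): discriminant -19/9, complex-conjugate roots (1/2) + ((1/6)*sqrt(19))*i and (1/2) - ((1/6)*sqrt(19))*i; poles of order 1, moduli (1/3)*sqrt(7) and (1/3)*sqrt(7).
The radius of convergence is the smallest modulus among the singular points: (1/3)*sqrt(7).


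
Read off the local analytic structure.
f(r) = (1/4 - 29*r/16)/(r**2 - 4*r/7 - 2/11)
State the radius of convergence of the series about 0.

Denominator factor (r**2 - 4*r/7 - 2/11): discriminant 568/539, real irrational roots 2/7 + (1/77)*sqrt(1562) and 2/7 - (1/77)*sqrt(1562); poles of order 1, moduli 2/7 + (1/77)*sqrt(1562) and -2/7 + (1/77)*sqrt(1562).
The radius of convergence is the smallest modulus among the singular points: -2/7 + (1/77)*sqrt(1562).

The radius of convergence is -2/7 + (1/77)*sqrt(1562).


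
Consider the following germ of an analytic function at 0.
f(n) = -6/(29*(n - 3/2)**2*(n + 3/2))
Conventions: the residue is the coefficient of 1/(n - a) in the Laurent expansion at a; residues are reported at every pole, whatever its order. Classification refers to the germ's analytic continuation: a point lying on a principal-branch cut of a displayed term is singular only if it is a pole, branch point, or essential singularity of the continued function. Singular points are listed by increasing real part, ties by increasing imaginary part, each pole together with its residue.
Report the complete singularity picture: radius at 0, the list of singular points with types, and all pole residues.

Denominator factor (n + 3/2): pole of order 1 at -3/2, modulus 3/2.
Denominator factor (n - 3/2)^2: pole of order 2 at 3/2, modulus 3/2.
The radius of convergence is the smallest modulus among the singular points: 3/2.
At the order-1 pole -3/2 set g(n) = (n - (-3/2))*f(n) = -6/(29*(n - 3/2)**2).
Simple pole: residue = g(a) at a = -3/2, which is -2/87.
At the order-2 pole 3/2 set g(n) = (n - (3/2))^2*f(n) = -6/(29*(n + 3/2)).
Order-2 pole: residue = g'(a); g'(3/2) = 2/87, so the residue is 2/87.
List the singular points by increasing real part (a conjugate pair: the negative imaginary part first).

Radius of convergence at 0: 3/2.
At -3/2: a pole of order 1; residue -2/87.
At 3/2: a pole of order 2; residue 2/87.


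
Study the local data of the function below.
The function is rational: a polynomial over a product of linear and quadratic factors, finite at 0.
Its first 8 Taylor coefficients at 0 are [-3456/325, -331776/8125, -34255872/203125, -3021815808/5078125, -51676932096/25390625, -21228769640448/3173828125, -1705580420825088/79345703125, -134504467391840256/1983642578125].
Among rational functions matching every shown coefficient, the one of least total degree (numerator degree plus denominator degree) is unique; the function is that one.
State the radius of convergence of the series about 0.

No rational of total degree below 4 reproduces all 8 coefficients; solving the [0/4] Pade equations on them gives f(ε) = -24/(13*(ε**2 + 4*ε/5 - 5/12)**2), whose expansion matches every shown term.
Denominator factor (ε**2 + 4*ε/5 - 5/12)^2: discriminant 173/75, real irrational roots -2/5 + (1/30)*sqrt(519) and -2/5 - (1/30)*sqrt(519); poles of order 2, moduli -2/5 + (1/30)*sqrt(519) and 2/5 + (1/30)*sqrt(519).
The radius of convergence is the smallest modulus among the singular points: -2/5 + (1/30)*sqrt(519).

The radius of convergence is -2/5 + (1/30)*sqrt(519).


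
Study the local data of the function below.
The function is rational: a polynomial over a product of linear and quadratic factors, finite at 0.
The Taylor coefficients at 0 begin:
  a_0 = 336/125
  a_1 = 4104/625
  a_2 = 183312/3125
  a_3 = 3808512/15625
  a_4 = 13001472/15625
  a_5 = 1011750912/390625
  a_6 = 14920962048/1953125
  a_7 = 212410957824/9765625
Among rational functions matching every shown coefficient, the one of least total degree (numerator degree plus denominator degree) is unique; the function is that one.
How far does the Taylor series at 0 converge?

The radius of convergence is 5/12.

No rational of total degree below 4 reproduces all 8 coefficients; solving the [2/2] Pade equations on them gives f(ζ) = (37*ζ**2/5 - 11*ζ/10 + 7/15)/(ζ - 5/12)**2, whose expansion matches every shown term.
Denominator factor (ζ - 5/12)^2: pole of order 2 at 5/12, modulus 5/12.
The radius of convergence is the smallest modulus among the singular points: 5/12.


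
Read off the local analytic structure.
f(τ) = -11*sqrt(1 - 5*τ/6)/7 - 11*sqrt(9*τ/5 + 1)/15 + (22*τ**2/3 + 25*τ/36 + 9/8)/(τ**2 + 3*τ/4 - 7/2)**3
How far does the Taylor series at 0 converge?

Denominator factor (τ**2 + 3*τ/4 - 7/2)^3: discriminant 233/16, real irrational roots -3/8 + (1/8)*sqrt(233) and -3/8 - (1/8)*sqrt(233); poles of order 3, moduli -3/8 + (1/8)*sqrt(233) and 3/8 + (1/8)*sqrt(233).
Branch term (-11/15)*sqrt(1 - τ/(-5/9)): its argument vanishes at τ = -5/9, a square-root branch point, modulus 5/9.
Branch term (-11/7)*sqrt(1 - τ/(6/5)): its argument vanishes at τ = 6/5, a square-root branch point, modulus 6/5.
The radius of convergence is the smallest modulus among the singular points: 5/9.

The radius of convergence is 5/9.


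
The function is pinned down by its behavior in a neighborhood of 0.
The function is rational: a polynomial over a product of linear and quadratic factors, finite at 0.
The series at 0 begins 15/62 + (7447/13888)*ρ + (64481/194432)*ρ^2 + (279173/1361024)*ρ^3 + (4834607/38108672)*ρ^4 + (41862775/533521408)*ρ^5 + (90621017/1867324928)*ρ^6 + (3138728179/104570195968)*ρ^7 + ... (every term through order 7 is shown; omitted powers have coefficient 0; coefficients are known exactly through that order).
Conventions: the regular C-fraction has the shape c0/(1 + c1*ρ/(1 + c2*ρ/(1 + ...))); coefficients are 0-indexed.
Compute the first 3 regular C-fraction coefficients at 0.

The regular C-fraction coefficients are [15/62, -7447/3360, 5711767/3574560].

Taylor coefficients (read off): a_0 = 15/62, a_1 = 7447/13888, a_2 = 64481/194432.
c0 = a_0 = 15/62. Peel one level at a time: if S = 1 + c*ρ/S' with S'(0) = 1, then c is the ρ-coefficient of S and S' = c*ρ/(S - 1).
S_1 = c0/f = 1 + (-7447/3360)*ρ + (5711767/1612800)*ρ^2 + ...; c1 = -7447/3360.
S_2 = c1*ρ/(S_1 - 1) = 1 + (5711767/3574560)*ρ + ...; c2 = 5711767/3574560.


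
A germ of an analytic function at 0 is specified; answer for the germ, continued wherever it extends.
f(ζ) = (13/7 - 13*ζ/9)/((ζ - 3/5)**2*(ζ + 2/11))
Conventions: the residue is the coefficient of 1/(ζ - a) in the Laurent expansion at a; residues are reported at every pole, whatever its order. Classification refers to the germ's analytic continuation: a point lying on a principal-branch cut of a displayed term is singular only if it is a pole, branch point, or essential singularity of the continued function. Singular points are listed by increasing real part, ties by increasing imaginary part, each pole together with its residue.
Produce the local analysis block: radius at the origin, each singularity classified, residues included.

Radius of convergence at 0: 2/11.
At -2/11: a pole of order 1; residue 403975/116487.
At 3/5: a pole of order 2; residue -403975/116487.

Denominator factor (ζ + 2/11): pole of order 1 at -2/11, modulus 2/11.
Denominator factor (ζ - 3/5)^2: pole of order 2 at 3/5, modulus 3/5.
The radius of convergence is the smallest modulus among the singular points: 2/11.
At the order-1 pole -2/11 set g(ζ) = (ζ - (-2/11))*f(ζ) = (13/7 - 13*ζ/9)/(ζ - 3/5)**2.
Simple pole: residue = g(a) at a = -2/11, which is 403975/116487.
At the order-2 pole 3/5 set g(ζ) = (ζ - (3/5))^2*f(ζ) = (13/7 - 13*ζ/9)/(ζ + 2/11).
Order-2 pole: residue = g'(a); g'(3/5) = -403975/116487, so the residue is -403975/116487.
List the singular points by increasing real part (a conjugate pair: the negative imaginary part first).


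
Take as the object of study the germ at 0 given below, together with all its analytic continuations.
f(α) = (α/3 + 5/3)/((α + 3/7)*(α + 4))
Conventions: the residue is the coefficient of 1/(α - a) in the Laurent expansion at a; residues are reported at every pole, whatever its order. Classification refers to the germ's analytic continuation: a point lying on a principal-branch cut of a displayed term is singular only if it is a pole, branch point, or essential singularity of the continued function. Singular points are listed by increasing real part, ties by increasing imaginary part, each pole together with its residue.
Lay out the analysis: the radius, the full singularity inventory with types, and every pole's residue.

Radius of convergence at 0: 3/7.
At -4: a pole of order 1; residue -7/75.
At -3/7: a pole of order 1; residue 32/75.

Denominator factor (α + 4): pole of order 1 at -4, modulus 4.
Denominator factor (α + 3/7): pole of order 1 at -3/7, modulus 3/7.
The radius of convergence is the smallest modulus among the singular points: 3/7.
At the order-1 pole -4 set g(α) = (α - (-4))*f(α) = (α/3 + 5/3)/(α + 3/7).
Simple pole: residue = g(a) at a = -4, which is -7/75.
At the order-1 pole -3/7 set g(α) = (α - (-3/7))*f(α) = (α/3 + 5/3)/(α + 4).
Simple pole: residue = g(a) at a = -3/7, which is 32/75.
List the singular points by increasing real part (a conjugate pair: the negative imaginary part first).


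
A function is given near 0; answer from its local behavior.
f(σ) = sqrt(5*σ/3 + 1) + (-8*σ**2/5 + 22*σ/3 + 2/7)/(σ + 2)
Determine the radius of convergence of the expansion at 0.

The radius of convergence is 3/5.

Denominator factor (σ + 2): pole of order 1 at -2, modulus 2.
Branch term (1)*sqrt(1 - σ/(-3/5)): its argument vanishes at σ = -3/5, a square-root branch point, modulus 3/5.
The radius of convergence is the smallest modulus among the singular points: 3/5.


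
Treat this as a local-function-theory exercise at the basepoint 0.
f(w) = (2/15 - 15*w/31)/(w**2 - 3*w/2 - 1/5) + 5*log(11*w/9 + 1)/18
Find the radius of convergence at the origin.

Denominator factor (w**2 - 3*w/2 - 1/5): discriminant 61/20, real irrational roots 3/4 + (1/20)*sqrt(305) and 3/4 - (1/20)*sqrt(305); poles of order 1, moduli 3/4 + (1/20)*sqrt(305) and -3/4 + (1/20)*sqrt(305).
Branch term (5/18)*log(1 - w/(-9/11)): its argument vanishes at w = -9/11, a logarithmic branch point, modulus 9/11.
The radius of convergence is the smallest modulus among the singular points: -3/4 + (1/20)*sqrt(305).

The radius of convergence is -3/4 + (1/20)*sqrt(305).


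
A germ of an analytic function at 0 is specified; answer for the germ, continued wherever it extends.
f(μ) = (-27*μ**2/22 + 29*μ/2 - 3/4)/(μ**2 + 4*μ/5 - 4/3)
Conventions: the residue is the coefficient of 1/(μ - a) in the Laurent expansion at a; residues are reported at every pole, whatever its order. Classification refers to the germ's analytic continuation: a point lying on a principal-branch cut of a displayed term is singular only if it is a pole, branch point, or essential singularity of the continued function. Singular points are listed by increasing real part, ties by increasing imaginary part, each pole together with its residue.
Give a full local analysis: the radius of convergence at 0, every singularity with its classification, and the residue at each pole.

Denominator factor (μ**2 + 4*μ/5 - 4/3): discriminant 448/75, real irrational roots -2/5 + (4/15)*sqrt(21) and -2/5 - (4/15)*sqrt(21); poles of order 1, moduli -2/5 + (4/15)*sqrt(21) and 2/5 + (4/15)*sqrt(21).
The radius of convergence is the smallest modulus among the singular points: -2/5 + (4/15)*sqrt(21).
The factor μ**2 + 4*μ/5 - 4/3 splits as (μ - a)(μ - a') with a = -2/5 - (4/15)*sqrt(21), a' = -2/5 + (4/15)*sqrt(21). At the order-1 pole a set g(μ) = (μ - a)*f(μ) = [-27*μ**2/22 + 29*μ/2 - 3/4] / (μ - a').
Simple pole: residue = g(a) at a = -2/5 - (4/15)*sqrt(21), which is 1703/220 + (9437/12320)*sqrt(21).
The factor μ**2 + 4*μ/5 - 4/3 splits as (μ - a)(μ - a') with a = -2/5 + (4/15)*sqrt(21), a' = -2/5 - (4/15)*sqrt(21). At the order-1 pole a set g(μ) = (μ - a)*f(μ) = [-27*μ**2/22 + 29*μ/2 - 3/4] / (μ - a').
Simple pole: residue = g(a) at a = -2/5 + (4/15)*sqrt(21), which is 1703/220 - (9437/12320)*sqrt(21).
List the singular points by increasing real part (a conjugate pair: the negative imaginary part first).

Radius of convergence at 0: -2/5 + (4/15)*sqrt(21).
At -2/5 - (4/15)*sqrt(21): a pole of order 1; residue 1703/220 + (9437/12320)*sqrt(21).
At -2/5 + (4/15)*sqrt(21): a pole of order 1; residue 1703/220 - (9437/12320)*sqrt(21).


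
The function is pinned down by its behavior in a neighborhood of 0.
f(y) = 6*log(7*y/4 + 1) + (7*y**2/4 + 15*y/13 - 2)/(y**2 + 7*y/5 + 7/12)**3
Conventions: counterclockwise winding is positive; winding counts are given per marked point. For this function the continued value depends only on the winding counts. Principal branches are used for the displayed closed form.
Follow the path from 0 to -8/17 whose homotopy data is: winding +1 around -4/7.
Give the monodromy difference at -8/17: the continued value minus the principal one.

Continued minus principal equals (12)*pi*i.

The rational part is single-valued and drops out of the difference; each branch term changes only by its own monodromy.
(6)*log(1 - y/(-4/7)): each positive loop around -4/7 adds 2*pi*i to the log, so winding +1 contributes (6)*(1)*2*pi*i = (12)*pi*i.
Summing the contributions at y = -8/17 gives (12)*pi*i.


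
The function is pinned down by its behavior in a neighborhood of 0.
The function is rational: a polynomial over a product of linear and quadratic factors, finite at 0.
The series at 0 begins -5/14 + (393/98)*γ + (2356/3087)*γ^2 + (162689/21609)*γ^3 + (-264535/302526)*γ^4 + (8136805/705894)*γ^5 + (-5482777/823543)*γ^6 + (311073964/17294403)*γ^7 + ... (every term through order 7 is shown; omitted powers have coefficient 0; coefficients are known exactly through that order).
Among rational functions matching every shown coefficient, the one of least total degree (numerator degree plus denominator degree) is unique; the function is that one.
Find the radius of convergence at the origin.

No rational of total degree below 6 reproduces all 8 coefficients; solving the [2/4] Pade equations on them gives f(γ) = (32*γ**2/9 - 16*γ/5 + 1/4)/((γ - 1)**3*(γ + 7/10)), whose expansion matches every shown term.
Denominator factor (γ - 1)^3: pole of order 3 at 1, modulus 1.
Denominator factor (γ + 7/10): pole of order 1 at -7/10, modulus 7/10.
The radius of convergence is the smallest modulus among the singular points: 7/10.

The radius of convergence is 7/10.


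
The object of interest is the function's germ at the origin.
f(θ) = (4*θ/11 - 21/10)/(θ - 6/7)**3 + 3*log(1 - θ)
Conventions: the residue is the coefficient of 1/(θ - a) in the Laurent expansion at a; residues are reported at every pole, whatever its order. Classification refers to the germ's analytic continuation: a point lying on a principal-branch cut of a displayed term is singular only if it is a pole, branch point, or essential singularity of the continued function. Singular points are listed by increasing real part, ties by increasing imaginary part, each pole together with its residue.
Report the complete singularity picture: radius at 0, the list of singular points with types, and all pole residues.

Denominator factor (θ - 6/7)^3: pole of order 3 at 6/7, modulus 6/7.
Branch term (3)*log(1 - θ/(1)): its argument vanishes at θ = 1, a logarithmic branch point, modulus 1.
The radius of convergence is the smallest modulus among the singular points: 6/7.
The branch term is analytic at 6/7 and contributes nothing to the residue; only the rational part matters.
At the order-3 pole 6/7 set g(θ) = (θ - (6/7))^3*(rational part) = 4*θ/11 - 21/10.
Order-3 pole: residue = g''(a)/2; g''(6/7) = 0, so the residue is 0.
List the singular points by increasing real part (a conjugate pair: the negative imaginary part first).

Radius of convergence at 0: 6/7.
At 6/7: a pole of order 3; residue 0.
At 1: a logarithmic branch point.


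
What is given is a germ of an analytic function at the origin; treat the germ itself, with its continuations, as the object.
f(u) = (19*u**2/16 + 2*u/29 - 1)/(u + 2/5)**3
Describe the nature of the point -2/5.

The denominator factor u + 2/5 vanishes at -2/5 and appears to the power 3; the numerator there equals -2429/2900, nonzero, and no other factor vanishes.
Hence a pole whose order is the multiplicity, 3.

The point is a pole of order 3.


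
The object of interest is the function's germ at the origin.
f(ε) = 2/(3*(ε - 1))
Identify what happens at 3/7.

Denominator factors: ε - 1 = -4/7 at ε = 3/7 — none vanishes.
So the germ continues analytically to 3/7.

The point is a regular point.


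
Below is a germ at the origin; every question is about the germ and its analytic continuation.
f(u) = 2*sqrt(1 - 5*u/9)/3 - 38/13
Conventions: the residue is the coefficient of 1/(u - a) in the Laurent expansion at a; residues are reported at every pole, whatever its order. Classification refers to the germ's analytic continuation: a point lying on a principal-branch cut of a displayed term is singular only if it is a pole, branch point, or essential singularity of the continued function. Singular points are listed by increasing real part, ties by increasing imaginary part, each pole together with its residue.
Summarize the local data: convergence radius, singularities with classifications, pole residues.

Branch term (2/3)*sqrt(1 - u/(9/5)): its argument vanishes at u = 9/5, a square-root branch point, modulus 9/5.
The radius of convergence is the smallest modulus among the singular points: 9/5.

Radius of convergence at 0: 9/5.
At 9/5: an algebraic (square-root) branch point.


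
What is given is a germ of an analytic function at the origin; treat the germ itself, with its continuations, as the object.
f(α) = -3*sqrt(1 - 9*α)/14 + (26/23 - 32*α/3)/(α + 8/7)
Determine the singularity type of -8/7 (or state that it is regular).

The point is a pole of order 1.

The denominator factor α + 8/7 vanishes at -8/7 and appears to the power 1; the numerator there equals 6434/483, nonzero, and no other factor vanishes.
The branch terms are analytic at this point.
Hence a pole whose order is the multiplicity, 1.


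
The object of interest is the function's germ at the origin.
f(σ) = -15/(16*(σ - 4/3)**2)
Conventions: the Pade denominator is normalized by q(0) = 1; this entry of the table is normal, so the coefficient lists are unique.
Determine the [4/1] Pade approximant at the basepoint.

The Pade approximant has numerator coefficients [-135/256, -81/256, -729/4096, -729/8192, -2187/65536]; denominator coefficients [1, -9/10].

Taylor coefficients needed (expand at 0): a_0 = -135/256, a_1 = -405/512, a_2 = -3645/4096, a_3 = -3645/4096, a_4 = -54675/65536, a_5 = -98415/131072.
Write the denominator as Q(σ) = 1 + q1*σ. Requiring Q*f - P = O(σ^6) with deg P <= 4 kills the coefficients of σ^5..σ^5 in Q*f:
  σ^5: a_5 + q1*a_4 = 0, i.e. -98415/131072 + (-54675/65536)*q1 = 0.
Solving this linear system: q1 = -9/10.
The numerator is Q*f truncated at degree 4: P0 = a_0 = -135/256; P1 = a_1 + q1*a_0 = -81/256; P2 = a_2 + q1*a_1 = -729/4096; P3 = a_3 + q1*a_2 = -729/8192; P4 = a_4 + q1*a_3 = -2187/65536.


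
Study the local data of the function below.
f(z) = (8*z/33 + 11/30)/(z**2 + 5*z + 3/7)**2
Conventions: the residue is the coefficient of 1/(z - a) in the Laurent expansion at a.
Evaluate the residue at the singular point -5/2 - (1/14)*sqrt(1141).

The factor z**2 + 5*z + 3/7 splits as (z - a)(z - a') with a = -5/2 - (1/14)*sqrt(1141), a' = -5/2 + (1/14)*sqrt(1141). At the order-2 pole a set g(z) = (z - a)^2*f(z) = [8*z/33 + 11/30] / (z - a')^2.
Order-2 pole: residue = g'(a); g'(-5/2 - (1/14)*sqrt(1141)) = -(553/4383885)*sqrt(1141), so the residue is -(553/4383885)*sqrt(1141).

The residue is -(553/4383885)*sqrt(1141).


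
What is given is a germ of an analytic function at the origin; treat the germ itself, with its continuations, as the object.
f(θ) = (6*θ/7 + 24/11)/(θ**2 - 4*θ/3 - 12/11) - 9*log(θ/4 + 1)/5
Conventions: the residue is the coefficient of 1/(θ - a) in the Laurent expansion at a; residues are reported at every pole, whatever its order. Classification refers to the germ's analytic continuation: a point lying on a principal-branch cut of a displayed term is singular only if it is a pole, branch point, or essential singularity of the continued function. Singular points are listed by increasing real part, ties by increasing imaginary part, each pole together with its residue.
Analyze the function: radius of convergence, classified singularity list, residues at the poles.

Denominator factor (θ**2 - 4*θ/3 - 12/11): discriminant 608/99, real irrational roots 2/3 + (2/33)*sqrt(418) and 2/3 - (2/33)*sqrt(418); poles of order 1, moduli 2/3 + (2/33)*sqrt(418) and -2/3 + (2/33)*sqrt(418).
Branch term (-9/5)*log(1 - θ/(-4)): its argument vanishes at θ = -4, a logarithmic branch point, modulus 4.
The radius of convergence is the smallest modulus among the singular points: -2/3 + (2/33)*sqrt(418).
The branch term is analytic at 2/3 - (2/33)*sqrt(418) and contributes nothing to the residue; only the rational part matters.
The factor θ**2 - 4*θ/3 - 12/11 splits as (θ - a)(θ - a') with a = 2/3 - (2/33)*sqrt(418), a' = 2/3 + (2/33)*sqrt(418). At the order-1 pole a set g(θ) = (θ - a)*(rational part) = [6*θ/7 + 24/11] / (θ - a').
Simple pole: residue = g(a) at a = 2/3 - (2/33)*sqrt(418), which is 3/7 - (159/2926)*sqrt(418).
The branch term is analytic at 2/3 + (2/33)*sqrt(418) and contributes nothing to the residue; only the rational part matters.
The factor θ**2 - 4*θ/3 - 12/11 splits as (θ - a)(θ - a') with a = 2/3 + (2/33)*sqrt(418), a' = 2/3 - (2/33)*sqrt(418). At the order-1 pole a set g(θ) = (θ - a)*(rational part) = [6*θ/7 + 24/11] / (θ - a').
Simple pole: residue = g(a) at a = 2/3 + (2/33)*sqrt(418), which is 3/7 + (159/2926)*sqrt(418).
List the singular points by increasing real part (a conjugate pair: the negative imaginary part first).

Radius of convergence at 0: -2/3 + (2/33)*sqrt(418).
At -4: a logarithmic branch point.
At 2/3 - (2/33)*sqrt(418): a pole of order 1; residue 3/7 - (159/2926)*sqrt(418).
At 2/3 + (2/33)*sqrt(418): a pole of order 1; residue 3/7 + (159/2926)*sqrt(418).
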